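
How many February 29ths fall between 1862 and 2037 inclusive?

43

Years divisible by 4: 1864, 1868, …, 2036 — 44 in all.
Of these, 1900 is divisible by 100 but not 400, so not leap.
2000 is divisible by 400, so still leap.
Leap years: 44 − 1 = 43.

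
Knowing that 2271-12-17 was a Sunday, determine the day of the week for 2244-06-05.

Count forward from the earlier date (June 5, 2244) to the later (December 17, 2271):
From June 5, 2244 to June 5, 2271: 27 years, of which 6 contain a Feb 29 — 21×365 + 6×366 = 9861 days.
June 2271: 30 − 5 = 25 days remain.
Then July (31), August (31), September (30), October (31), November (30): 31 + 31 + 30 + 31 + 30 = 153 days.
December 1–17, 2271: 17 days.
Residual: 195 days.
Total: 10056 days.
10056 mod 7 = 4, so 4 days before Sunday is Wednesday.

Wednesday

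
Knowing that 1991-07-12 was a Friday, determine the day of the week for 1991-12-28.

Saturday

July 1991: 31 − 12 = 19 days remain.
Then August (31), September (30), October (31), November (30): 31 + 30 + 31 + 30 = 122 days.
December 1–28, 1991: 28 days.
Total: 19 + 122 + 28 = 169 days.
169 mod 7 = 1, so 1 day after Friday is Saturday.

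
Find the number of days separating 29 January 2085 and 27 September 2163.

From January 29, 2085 to January 29, 2163: 78 years, of which 18 contain a Feb 29 — 60×365 + 18×366 = 28488 days.
(2100 is not a leap year (divisible by 100 but not 400).)
January 2163: 31 − 29 = 2 days remain.
Then February 2163 (28), March (31), April (30), May (31), June (30), July (31), August (31): 28 + 31 + 30 + 31 + 30 + 31 + 31 = 212 days.
September 1–27, 2163: 27 days.
Residual: 241 days.
Total: 28729 days.

28729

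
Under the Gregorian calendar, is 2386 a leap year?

2386 is not a leap year.

No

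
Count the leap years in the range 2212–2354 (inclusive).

35

Years divisible by 4: 2212, 2216, …, 2352 — 36 in all.
Of these, 2300 is divisible by 100 but not 400, so not leap.
Leap years: 36 − 1 = 35.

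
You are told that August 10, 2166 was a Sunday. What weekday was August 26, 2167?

August 10, 2166 → August 10, 2167: 365 days.
Within August 2167: 26 − 10 = 16 days.
Total: 381 days.
381 mod 7 = 3, so 3 days after Sunday is Wednesday.

Wednesday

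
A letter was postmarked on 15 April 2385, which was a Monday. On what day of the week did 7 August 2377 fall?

Sunday

Count forward from the earlier date (August 7, 2377) to the later (April 15, 2385):
Day-of-year of August 7, 2377: 219.
Day-of-year of April 15, 2385: 105.
2377 has 365 days, so 365 − 219 = 146 days remain in 2377.
Full years 2378–2384: 5 common + 2 leap = 5×365 + 2×366 = 2557 days.
Total: 146 + 2557 + 105 = 2808 days.
2808 mod 7 = 1, so 1 day before Monday is Sunday.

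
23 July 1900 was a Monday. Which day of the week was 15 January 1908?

Wednesday

Day-of-year of July 23, 1900: 204.
Day-of-year of January 15, 1908: 15.
1900 has 365 days, so 365 − 204 = 161 days remain in 1900.
Full years 1901–1907: 6 common + 1 leap = 6×365 + 1×366 = 2556 days.
Total: 161 + 2556 + 15 = 2732 days.
2732 mod 7 = 2, so 2 days after Monday is Wednesday.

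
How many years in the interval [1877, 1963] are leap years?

20

Years divisible by 4: 1880, 1884, …, 1960 — 21 in all.
Of these, 1900 is divisible by 100 but not 400, so not leap.
Leap years: 21 − 1 = 20.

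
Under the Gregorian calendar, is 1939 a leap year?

1939 is not a leap year.

No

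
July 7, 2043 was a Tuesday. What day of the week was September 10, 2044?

Saturday

July 2043: 31 − 7 = 24 days remain.
Then 13 full months totalling 397 days.
September 1–10, 2044: 10 days.
Total: 24 + 397 + 10 = 431 days.
431 mod 7 = 4, so 4 days after Tuesday is Saturday.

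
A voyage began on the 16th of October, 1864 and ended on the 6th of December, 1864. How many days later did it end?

October 1864: 31 − 16 = 15 days remain.
Then November (30): 30 days.
December 1–6, 1864: 6 days.
Total: 15 + 30 + 6 = 51 days.

51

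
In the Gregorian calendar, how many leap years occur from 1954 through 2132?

44

Years divisible by 4: 1956, 1960, …, 2132 — 45 in all.
Of these, 2100 is divisible by 100 but not 400, so not leap.
2000 is divisible by 400, so still leap.
Leap years: 45 − 1 = 44.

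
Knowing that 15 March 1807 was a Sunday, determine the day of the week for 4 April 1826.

From March 15, 1807 to March 15, 1826: 19 years, of which 5 contain a Feb 29 — 14×365 + 5×366 = 6940 days.
March 1826: 31 − 15 = 16 days remain.
April 1–4, 1826: 4 days.
Residual: 20 days.
Total: 6960 days.
6960 mod 7 = 2, so 2 days after Sunday is Tuesday.

Tuesday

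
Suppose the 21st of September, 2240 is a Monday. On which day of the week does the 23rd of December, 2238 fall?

Sunday

Count forward from the earlier date (December 23, 2238) to the later (September 21, 2240):
Day-of-year of December 23, 2238: 357.
Day-of-year of September 21, 2240: 265.
2238 has 365 days, so 365 − 357 = 8 days remain in 2238.
Full years: 2239: 365. Sum = 365.
Total: 8 + 365 + 265 = 638 days.
638 mod 7 = 1, so 1 day before Monday is Sunday.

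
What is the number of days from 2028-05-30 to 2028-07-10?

41

May 2028: 31 − 30 = 1 day remains.
Then June (30): 30 days.
July 1–10, 2028: 10 days.
Total: 1 + 30 + 10 = 41 days.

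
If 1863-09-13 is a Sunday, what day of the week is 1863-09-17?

Thursday

Within September 1863: 17 − 13 = 4 days.
4 mod 7 = 4, so 4 days after Sunday is Thursday.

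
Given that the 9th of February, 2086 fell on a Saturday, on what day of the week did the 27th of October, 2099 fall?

From February 9, 2086 to February 9, 2099: 13 years, of which 3 contain a Feb 29 — 10×365 + 3×366 = 4748 days.
February 2099: 28 − 9 = 19 days remain (2099 is not a leap year, so February has 28 days).
Then March (31), April (30), May (31), June (30), July (31), August (31), September (30): 31 + 30 + 31 + 30 + 31 + 31 + 30 = 214 days.
October 1–27, 2099: 27 days.
Residual: 260 days.
Total: 5008 days.
5008 mod 7 = 3, so 3 days after Saturday is Tuesday.

Tuesday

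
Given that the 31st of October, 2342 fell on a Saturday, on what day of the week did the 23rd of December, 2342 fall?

October 2342: 31 − 31 = 0 days remain.
Then November (30): 30 days.
December 1–23, 2342: 23 days.
Total: 0 + 30 + 23 = 53 days.
53 mod 7 = 4, so 4 days after Saturday is Wednesday.

Wednesday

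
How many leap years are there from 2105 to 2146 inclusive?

10

Years divisible by 4 in [2105, 2146]: 2108, 2112, 2116, 2120, 2124, 2128, 2132, 2136, 2140, 2144.
No century exceptions apply. Count: 10.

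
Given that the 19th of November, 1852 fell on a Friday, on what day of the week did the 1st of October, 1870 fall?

Saturday

From November 19, 1852 to November 19, 1869: 17 years, of which 4 contain a Feb 29 — 13×365 + 4×366 = 6209 days.
November 1869: 30 − 19 = 11 days remain.
Then 10 full months totalling 304 days.
October 1, 1870: 1 day.
Residual: 316 days.
Total: 6525 days.
6525 mod 7 = 1, so 1 day after Friday is Saturday.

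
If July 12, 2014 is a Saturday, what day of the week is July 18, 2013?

Count forward from the earlier date (July 18, 2013) to the later (July 12, 2014):
July 2013: 31 − 18 = 13 days remain.
Then 11 full months totalling 334 days.
July 1–12, 2014: 12 days.
Total: 13 + 334 + 12 = 359 days.
359 mod 7 = 2, so 2 days before Saturday is Thursday.

Thursday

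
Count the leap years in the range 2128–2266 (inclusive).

Years divisible by 4: 2128, 2132, …, 2264 — 35 in all.
Of these, 2200 is divisible by 100 but not 400, so not leap.
Leap years: 35 − 1 = 34.

34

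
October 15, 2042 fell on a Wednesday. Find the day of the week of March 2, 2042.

Sunday

Count forward from the earlier date (March 2, 2042) to the later (October 15, 2042):
March 2042: 31 − 2 = 29 days remain.
Then April (30), May (31), June (30), July (31), August (31), September (30): 30 + 31 + 30 + 31 + 31 + 30 = 183 days.
October 1–15, 2042: 15 days.
Total: 29 + 183 + 15 = 227 days.
227 mod 7 = 3, so 3 days before Wednesday is Sunday.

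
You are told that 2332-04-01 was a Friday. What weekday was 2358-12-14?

From April 1, 2332 to April 1, 2358: 26 years, of which 6 contain a Feb 29 — 20×365 + 6×366 = 9496 days.
April 2358: 30 − 1 = 29 days remain.
Then May (31), June (30), July (31), August (31), September (30), October (31), November (30): 31 + 30 + 31 + 31 + 30 + 31 + 30 = 214 days.
December 1–14, 2358: 14 days.
Residual: 257 days.
Total: 9753 days.
9753 mod 7 = 2, so 2 days after Friday is Sunday.

Sunday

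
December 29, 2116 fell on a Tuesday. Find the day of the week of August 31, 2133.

Day-of-year of December 29, 2116: 364.
Day-of-year of August 31, 2133: 243.
2116 has 366 days, so 366 − 364 = 2 days remain in 2116.
Full years 2117–2132: 12 common + 4 leap = 12×365 + 4×366 = 5844 days.
Total: 2 + 5844 + 243 = 6089 days.
6089 mod 7 = 6, so 6 days after Tuesday is Monday.

Monday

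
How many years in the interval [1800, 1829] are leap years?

Years divisible by 4 in [1800, 1829]: 1800, 1804, 1808, 1812, 1816, 1820, 1824, 1828.
Of these, 1800 is divisible by 100 but not 400, so not leap.
Leap years: 8 − 1 = 7.

7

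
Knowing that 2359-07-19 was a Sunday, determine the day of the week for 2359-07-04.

Count forward from the earlier date (July 4, 2359) to the later (July 19, 2359):
Within July 2359: 19 − 4 = 15 days.
15 mod 7 = 1, so 1 day before Sunday is Saturday.

Saturday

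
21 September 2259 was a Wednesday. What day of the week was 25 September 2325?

Day-of-year of September 21, 2259: 264.
Day-of-year of September 25, 2325: 268.
2259 has 365 days, so 365 − 264 = 101 days remain in 2259.
Full years 2260–2324: 49 common + 16 leap = 49×365 + 16×366 = 23741 days.
Total: 101 + 23741 + 268 = 24110 days.
24110 mod 7 = 2, so 2 days after Wednesday is Friday.

Friday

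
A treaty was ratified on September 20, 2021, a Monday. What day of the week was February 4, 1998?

Count forward from the earlier date (February 4, 1998) to the later (September 20, 2021):
Day-of-year of February 4, 1998: 35.
Day-of-year of September 20, 2021: 263.
1998 has 365 days, so 365 − 35 = 330 days remain in 1998.
Full years 1999–2020: 16 common + 6 leap = 16×365 + 6×366 = 8036 days.
Total: 330 + 8036 + 263 = 8629 days.
8629 mod 7 = 5, so 5 days before Monday is Wednesday.

Wednesday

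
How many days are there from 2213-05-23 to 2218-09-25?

1951

May 23, 2213 → May 23, 2214: 365 days.
May 23, 2214 → May 23, 2215: 365 days.
May 23, 2215 → May 23, 2216: 366 days (2216 is a leap year).
May 23, 2216 → May 23, 2217: 365 days.
May 23, 2217 → May 23, 2218: 365 days.
May 2218: 31 − 23 = 8 days remain.
Then June (30), July (31), August (31): 30 + 31 + 31 = 92 days.
September 1–25, 2218: 25 days.
Residual: 125 days.
Total: 1951 days.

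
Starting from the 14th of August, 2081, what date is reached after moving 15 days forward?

the 29th of August, 2081

Count 15 days after August 14, 2081:
Within August 2081: 29 − 14 = 15 days.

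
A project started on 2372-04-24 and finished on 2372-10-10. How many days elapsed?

April 2372: 30 − 24 = 6 days remain.
Then May (31), June (30), July (31), August (31), September (30): 31 + 30 + 31 + 31 + 30 = 153 days.
October 1–10, 2372: 10 days.
Total: 6 + 153 + 10 = 169 days.

169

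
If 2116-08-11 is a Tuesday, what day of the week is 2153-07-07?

Day-of-year of August 11, 2116: 224.
Day-of-year of July 7, 2153: 188.
2116 has 366 days, so 366 − 224 = 142 days remain in 2116.
Full years 2117–2152: 27 common + 9 leap = 27×365 + 9×366 = 13149 days.
Total: 142 + 13149 + 188 = 13479 days.
13479 mod 7 = 4, so 4 days after Tuesday is Saturday.

Saturday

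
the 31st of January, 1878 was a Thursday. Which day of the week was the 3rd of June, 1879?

Tuesday

January 31, 1878 → January 31, 1879: 365 days.
January 1879: 31 − 31 = 0 days remain.
Then February 1879 (28), March (31), April (30), May (31): 28 + 31 + 30 + 31 = 120 days.
June 1–3, 1879: 3 days.
Residual: 123 days.
Total: 488 days.
488 mod 7 = 5, so 5 days after Thursday is Tuesday.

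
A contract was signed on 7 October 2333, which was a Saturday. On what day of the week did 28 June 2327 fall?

Tuesday

Count forward from the earlier date (June 28, 2327) to the later (October 7, 2333):
Day-of-year of June 28, 2327: 179.
Day-of-year of October 7, 2333: 280.
2327 has 365 days, so 365 − 179 = 186 days remain in 2327.
Full years: 2328: 366; 2329: 365; 2330: 365; 2331: 365; 2332: 366. Sum = 1827.
Total: 186 + 1827 + 280 = 2293 days.
2293 mod 7 = 4, so 4 days before Saturday is Tuesday.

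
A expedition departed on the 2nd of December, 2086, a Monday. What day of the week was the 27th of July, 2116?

Day-of-year of December 2, 2086: 336.
Day-of-year of July 27, 2116: 209.
2086 has 365 days, so 365 − 336 = 29 days remain in 2086.
Full years 2087–2115: 23 common + 6 leap = 23×365 + 6×366 = 10591 days.
Total: 29 + 10591 + 209 = 10829 days.
10829 is a multiple of 7, so the 27th of July, 2116 falls on the same weekday: Monday.

Monday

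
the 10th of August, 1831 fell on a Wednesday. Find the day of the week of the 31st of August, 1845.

From August 10, 1831 to August 10, 1845: 14 years, of which 4 contain a Feb 29 — 10×365 + 4×366 = 5114 days.
Within August 1845: 31 − 10 = 21 days.
Total: 5135 days.
5135 mod 7 = 4, so 4 days after Wednesday is Sunday.

Sunday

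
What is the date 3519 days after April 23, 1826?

December 11, 1835

Count 3519 days after April 23, 1826:
From April 23, 1826 to April 23, 1835: 9 years, of which 2 contain a Feb 29 — 7×365 + 2×366 = 3287 days.
April 1835: 30 − 23 = 7 days remain.
Then May (31), June (30), July (31), August (31), September (30), October (31), November (30): 31 + 30 + 31 + 31 + 30 + 31 + 30 = 214 days.
December 1–11, 1835: 11 days.
Residual: 232 days.
Total: 3519 days.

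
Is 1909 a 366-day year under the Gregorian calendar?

No

1909 is not a leap year.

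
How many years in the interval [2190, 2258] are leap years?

Years divisible by 4: 2192, 2196, …, 2256 — 17 in all.
Of these, 2200 is divisible by 100 but not 400, so not leap.
Leap years: 17 − 1 = 16.

16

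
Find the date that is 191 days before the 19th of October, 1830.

the 11th of April, 1830

Count 191 days before October 19, 1830:
April 1830: 30 − 11 = 19 days remain.
Then May (31), June (30), July (31), August (31), September (30): 31 + 30 + 31 + 31 + 30 = 153 days.
October 1–19, 1830: 19 days.
Total: 19 + 153 + 19 = 191 days.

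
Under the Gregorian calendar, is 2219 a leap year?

No

2219 is not a leap year.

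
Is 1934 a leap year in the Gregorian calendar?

1934 is not a leap year.

No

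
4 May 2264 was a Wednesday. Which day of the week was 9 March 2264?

Wednesday

Count forward from the earlier date (March 9, 2264) to the later (May 4, 2264):
March 2264: 31 − 9 = 22 days remain.
Then April (30): 30 days.
May 1–4, 2264: 4 days.
Total: 22 + 30 + 4 = 56 days.
56 is a multiple of 7, so 9 March 2264 falls on the same weekday: Wednesday.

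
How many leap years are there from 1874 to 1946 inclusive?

Years divisible by 4: 1876, 1880, …, 1944 — 18 in all.
Of these, 1900 is divisible by 100 but not 400, so not leap.
Leap years: 18 − 1 = 17.

17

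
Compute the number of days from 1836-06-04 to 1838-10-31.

879

June 4, 1836 → June 4, 1837: 365 days.
June 4, 1837 → June 4, 1838: 365 days.
June 1838: 30 − 4 = 26 days remain.
Then July (31), August (31), September (30): 31 + 31 + 30 = 92 days.
October 1–31, 1838: 31 days.
Residual: 149 days.
Total: 879 days.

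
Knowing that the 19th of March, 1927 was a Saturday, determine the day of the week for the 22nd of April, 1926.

Count forward from the earlier date (April 22, 1926) to the later (March 19, 1927):
April 1926: 30 − 22 = 8 days remain.
Then 10 full months totalling 304 days.
March 1–19, 1927: 19 days.
Residual: 331 days.
Total: 331 days.
331 mod 7 = 2, so 2 days before Saturday is Thursday.

Thursday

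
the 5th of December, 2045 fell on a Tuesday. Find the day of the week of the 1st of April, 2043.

Wednesday

Count forward from the earlier date (April 1, 2043) to the later (December 5, 2045):
Day-of-year of April 1, 2043: 91.
Day-of-year of December 5, 2045: 339.
2043 has 365 days, so 365 − 91 = 274 days remain in 2043.
Full years: 2044: 366. Sum = 366.
Total: 274 + 366 + 339 = 979 days.
979 mod 7 = 6, so 6 days before Tuesday is Wednesday.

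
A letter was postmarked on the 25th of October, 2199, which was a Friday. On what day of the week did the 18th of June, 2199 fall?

Tuesday

Count forward from the earlier date (June 18, 2199) to the later (October 25, 2199):
June 2199: 30 − 18 = 12 days remain.
Then July (31), August (31), September (30): 31 + 31 + 30 = 92 days.
October 1–25, 2199: 25 days.
Total: 12 + 92 + 25 = 129 days.
129 mod 7 = 3, so 3 days before Friday is Tuesday.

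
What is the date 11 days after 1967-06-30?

1967-07-11

Count 11 days after June 30, 1967:
June 1967: 30 − 30 = 0 days remain.
July 1–11, 1967: 11 days.
Total: 0 + 11 = 11 days.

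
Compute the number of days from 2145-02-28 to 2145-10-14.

February 2145: 28 − 28 = 0 days remain (2145 is not a leap year, so February has 28 days).
Then March (31), April (30), May (31), June (30), July (31), August (31), September (30): 31 + 30 + 31 + 30 + 31 + 31 + 30 = 214 days.
October 1–14, 2145: 14 days.
Total: 0 + 214 + 14 = 228 days.

228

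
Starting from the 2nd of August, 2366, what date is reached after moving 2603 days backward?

the 17th of June, 2359

Count 2603 days before August 2, 2366:
Day-of-year of June 17, 2359: 168.
Day-of-year of August 2, 2366: 214.
2359 has 365 days, so 365 − 168 = 197 days remain in 2359.
Full years: 2360: 366; 2361: 365; 2362: 365; 2363: 365; 2364: 366; 2365: 365. Sum = 2192.
Total: 197 + 2192 + 214 = 2603 days.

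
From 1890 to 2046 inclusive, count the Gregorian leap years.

Years divisible by 4: 1892, 1896, …, 2044 — 39 in all.
Of these, 1900 is divisible by 100 but not 400, so not leap.
2000 is divisible by 400, so still leap.
Leap years: 39 − 1 = 38.

38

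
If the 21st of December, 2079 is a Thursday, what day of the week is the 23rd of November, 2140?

Day-of-year of December 21, 2079: 355.
Day-of-year of November 23, 2140: 328.
2079 has 365 days, so 365 − 355 = 10 days remain in 2079.
Full years 2080–2139: 46 common + 14 leap = 46×365 + 14×366 = 21914 days.
Total: 10 + 21914 + 328 = 22252 days.
22252 mod 7 = 6, so 6 days after Thursday is Wednesday.

Wednesday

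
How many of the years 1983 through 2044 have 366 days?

Years divisible by 4: 1984, 1988, …, 2044 — 16 in all.
2000 is divisible by 400, so still leap.
No century exceptions apply. Count: 16.

16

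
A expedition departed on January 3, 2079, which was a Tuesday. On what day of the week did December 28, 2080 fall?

January 3, 2079 → January 3, 2080: 365 days.
January 2080: 31 − 3 = 28 days remain.
Then 10 full months totalling 304 days.
December 1–28, 2080: 28 days.
Residual: 360 days.
Total: 725 days.
725 mod 7 = 4, so 4 days after Tuesday is Saturday.

Saturday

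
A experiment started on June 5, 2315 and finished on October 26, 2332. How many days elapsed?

From June 5, 2315 to June 5, 2332: 17 years, of which 5 contain a Feb 29 — 12×365 + 5×366 = 6210 days.
June 2332: 30 − 5 = 25 days remain.
Then July (31), August (31), September (30): 31 + 31 + 30 = 92 days.
October 1–26, 2332: 26 days.
Residual: 143 days.
Total: 6353 days.

6353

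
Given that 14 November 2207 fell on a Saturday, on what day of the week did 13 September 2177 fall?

Saturday

Count forward from the earlier date (September 13, 2177) to the later (November 14, 2207):
From September 13, 2177 to September 13, 2207: 30 years, of which 6 contain a Feb 29 — 24×365 + 6×366 = 10956 days.
(2200 is not a leap year (divisible by 100 but not 400).)
September 2207: 30 − 13 = 17 days remain.
Then October (31): 31 days.
November 1–14, 2207: 14 days.
Residual: 62 days.
Total: 11018 days.
11018 is a multiple of 7, so 13 September 2177 falls on the same weekday: Saturday.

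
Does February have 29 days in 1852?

1852 is a leap year.

Yes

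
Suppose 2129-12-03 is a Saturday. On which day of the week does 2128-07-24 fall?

Saturday

Count forward from the earlier date (July 24, 2128) to the later (December 3, 2129):
July 24, 2128 → July 24, 2129: 365 days.
July 2129: 31 − 24 = 7 days remain.
Then August (31), September (30), October (31), November (30): 31 + 30 + 31 + 30 = 122 days.
December 1–3, 2129: 3 days.
Residual: 132 days.
Total: 497 days.
497 is a multiple of 7, so 2128-07-24 falls on the same weekday: Saturday.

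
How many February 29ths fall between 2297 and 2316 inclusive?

4

Years divisible by 4 in [2297, 2316]: 2300, 2304, 2308, 2312, 2316.
Of these, 2300 is divisible by 100 but not 400, so not leap.
Leap years: 5 − 1 = 4.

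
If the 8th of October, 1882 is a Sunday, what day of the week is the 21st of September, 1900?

Friday

From October 8, 1882 to October 8, 1899: 17 years, of which 4 contain a Feb 29 — 13×365 + 4×366 = 6209 days.
October 1899: 31 − 8 = 23 days remain.
Then 10 full months totalling 304 days.
September 1–21, 1900: 21 days.
Residual: 348 days.
Total: 6557 days.
6557 mod 7 = 5, so 5 days after Sunday is Friday.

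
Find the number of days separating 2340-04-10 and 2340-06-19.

April 2340: 30 − 10 = 20 days remain.
Then May (31): 31 days.
June 1–19, 2340: 19 days.
Total: 20 + 31 + 19 = 70 days.

70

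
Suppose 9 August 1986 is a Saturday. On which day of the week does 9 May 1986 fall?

Count forward from the earlier date (May 9, 1986) to the later (August 9, 1986):
May 1986: 31 − 9 = 22 days remain.
Then June (30), July (31): 30 + 31 = 61 days.
August 1–9, 1986: 9 days.
Total: 22 + 61 + 9 = 92 days.
92 mod 7 = 1, so 1 day before Saturday is Friday.

Friday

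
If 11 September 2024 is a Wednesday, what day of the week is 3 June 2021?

Count forward from the earlier date (June 3, 2021) to the later (September 11, 2024):
Day-of-year of June 3, 2021: 154.
Day-of-year of September 11, 2024: 255.
2021 has 365 days, so 365 − 154 = 211 days remain in 2021.
Full years: 2022: 365; 2023: 365. Sum = 730.
Total: 211 + 730 + 255 = 1196 days.
1196 mod 7 = 6, so 6 days before Wednesday is Thursday.

Thursday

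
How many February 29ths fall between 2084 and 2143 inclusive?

Years divisible by 4: 2084, 2088, …, 2140 — 15 in all.
Of these, 2100 is divisible by 100 but not 400, so not leap.
Leap years: 15 − 1 = 14.

14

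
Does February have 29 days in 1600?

1600 is a leap year (divisible by 400).

Yes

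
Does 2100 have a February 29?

No

2100 is not a leap year (divisible by 100 but not 400).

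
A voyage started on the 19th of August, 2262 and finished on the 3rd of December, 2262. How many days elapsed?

106

August 2262: 31 − 19 = 12 days remain.
Then September (30), October (31), November (30): 30 + 31 + 30 = 91 days.
December 1–3, 2262: 3 days.
Total: 12 + 91 + 3 = 106 days.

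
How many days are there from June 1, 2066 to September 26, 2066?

117

June 2066: 30 − 1 = 29 days remain.
Then July (31), August (31): 31 + 31 = 62 days.
September 1–26, 2066: 26 days.
Total: 29 + 62 + 26 = 117 days.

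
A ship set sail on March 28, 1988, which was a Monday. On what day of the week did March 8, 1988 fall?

Tuesday

Count forward from the earlier date (March 8, 1988) to the later (March 28, 1988):
Within March 1988: 28 − 8 = 20 days.
20 mod 7 = 6, so 6 days before Monday is Tuesday.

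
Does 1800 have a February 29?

No

1800 is not a leap year (divisible by 100 but not 400).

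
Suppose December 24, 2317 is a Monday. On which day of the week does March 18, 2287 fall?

Friday

Count forward from the earlier date (March 18, 2287) to the later (December 24, 2317):
From March 18, 2287 to March 18, 2317: 30 years, of which 7 contain a Feb 29 — 23×365 + 7×366 = 10957 days.
(2300 is not a leap year (divisible by 100 but not 400).)
March 2317: 31 − 18 = 13 days remain.
Then April (30), May (31), June (30), July (31), August (31), September (30), October (31), November (30): 30 + 31 + 30 + 31 + 31 + 30 + 31 + 30 = 244 days.
December 1–24, 2317: 24 days.
Residual: 281 days.
Total: 11238 days.
11238 mod 7 = 3, so 3 days before Monday is Friday.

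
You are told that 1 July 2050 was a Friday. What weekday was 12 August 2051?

Saturday

July 2050: 31 − 1 = 30 days remain.
Then 12 full months totalling 365 days.
August 1–12, 2051: 12 days.
Total: 30 + 365 + 12 = 407 days.
407 mod 7 = 1, so 1 day after Friday is Saturday.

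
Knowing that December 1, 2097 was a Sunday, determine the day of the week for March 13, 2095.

Count forward from the earlier date (March 13, 2095) to the later (December 1, 2097):
Day-of-year of March 13, 2095: 72.
Day-of-year of December 1, 2097: 335.
2095 has 365 days, so 365 − 72 = 293 days remain in 2095.
Full years: 2096: 366. Sum = 366.
Total: 293 + 366 + 335 = 994 days.
994 is a multiple of 7, so March 13, 2095 falls on the same weekday: Sunday.

Sunday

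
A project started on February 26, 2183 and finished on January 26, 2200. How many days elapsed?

6178

From February 26, 2183 to February 26, 2199: 16 years, of which 4 contain a Feb 29 — 12×365 + 4×366 = 5844 days.
February 2199: 28 − 26 = 2 days remain (2199 is not a leap year, so February has 28 days).
Then 10 full months totalling 306 days.
January 1–26, 2200: 26 days.
Residual: 334 days.
Total: 6178 days.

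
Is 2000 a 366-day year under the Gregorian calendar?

Yes

2000 is a leap year (divisible by 400).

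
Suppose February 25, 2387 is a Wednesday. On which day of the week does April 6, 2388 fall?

February 2387: 28 − 25 = 3 days remain (2387 is not a leap year, so February has 28 days).
Then 13 full months totalling 397 days.
April 1–6, 2388: 6 days.
Total: 3 + 397 + 6 = 406 days.
406 is a multiple of 7, so April 6, 2388 falls on the same weekday: Wednesday.

Wednesday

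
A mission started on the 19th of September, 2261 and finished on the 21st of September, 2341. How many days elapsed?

29221

Day-of-year of September 19, 2261: 262.
Day-of-year of September 21, 2341: 264.
2261 has 365 days, so 365 − 262 = 103 days remain in 2261.
Full years 2262–2340: 60 common + 19 leap = 60×365 + 19×366 = 28854 days.
Total: 103 + 28854 + 264 = 29221 days.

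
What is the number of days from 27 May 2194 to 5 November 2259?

23902

Day-of-year of May 27, 2194: 147.
Day-of-year of November 5, 2259: 309.
2194 has 365 days, so 365 − 147 = 218 days remain in 2194.
Full years 2195–2258: 49 common + 15 leap = 49×365 + 15×366 = 23375 days.
Total: 218 + 23375 + 309 = 23902 days.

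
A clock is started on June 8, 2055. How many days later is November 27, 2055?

June 2055: 30 − 8 = 22 days remain.
Then July (31), August (31), September (30), October (31): 31 + 31 + 30 + 31 = 123 days.
November 1–27, 2055: 27 days.
Total: 22 + 123 + 27 = 172 days.

172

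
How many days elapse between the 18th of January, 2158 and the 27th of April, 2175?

From January 18, 2158 to January 18, 2175: 17 years, of which 4 contain a Feb 29 — 13×365 + 4×366 = 6209 days.
January 2175: 31 − 18 = 13 days remain.
Then February 2175 (28), March (31): 28 + 31 = 59 days.
April 1–27, 2175: 27 days.
Residual: 99 days.
Total: 6308 days.

6308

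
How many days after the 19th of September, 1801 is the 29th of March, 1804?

922

September 19, 1801 → September 19, 1802: 365 days.
September 19, 1802 → September 19, 1803: 365 days.
September 1803: 30 − 19 = 11 days remain.
Then October (31), November (30), December (31), January (31), February 1804 (29): 31 + 30 + 31 + 31 + 29 = 152 days.
March 1–29, 1804: 29 days.
Residual: 192 days.
Total: 922 days.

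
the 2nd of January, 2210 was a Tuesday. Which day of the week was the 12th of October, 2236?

Wednesday

From January 2, 2210 to January 2, 2236: 26 years, of which 6 contain a Feb 29 — 20×365 + 6×366 = 9496 days.
January 2236: 31 − 2 = 29 days remain.
Then February 2236 (29), March (31), April (30), May (31), June (30), July (31), August (31), September (30): 29 + 31 + 30 + 31 + 30 + 31 + 31 + 30 = 243 days.
October 1–12, 2236: 12 days.
Residual: 284 days.
Total: 9780 days.
9780 mod 7 = 1, so 1 day after Tuesday is Wednesday.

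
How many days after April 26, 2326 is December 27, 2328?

976

Day-of-year of April 26, 2326: 116.
Day-of-year of December 27, 2328: 362.
2326 has 365 days, so 365 − 116 = 249 days remain in 2326.
Full years: 2327: 365. Sum = 365.
Total: 249 + 365 + 362 = 976 days.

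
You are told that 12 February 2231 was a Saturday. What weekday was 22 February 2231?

Tuesday

Within February 2231: 22 − 12 = 10 days.
10 mod 7 = 3, so 3 days after Saturday is Tuesday.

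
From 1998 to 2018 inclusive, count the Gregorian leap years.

Years divisible by 4 in [1998, 2018]: 2000, 2004, 2008, 2012, 2016.
2000 is divisible by 400, so still leap.
No century exceptions apply. Count: 5.

5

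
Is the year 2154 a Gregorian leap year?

2154 is not a leap year.

No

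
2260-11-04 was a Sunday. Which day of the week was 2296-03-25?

From November 4, 2260 to November 4, 2295: 35 years, of which 8 contain a Feb 29 — 27×365 + 8×366 = 12783 days.
November 2295: 30 − 4 = 26 days remain.
Then December (31), January (31), February 2296 (29): 31 + 31 + 29 = 91 days.
March 1–25, 2296: 25 days.
Residual: 142 days.
Total: 12925 days.
12925 mod 7 = 3, so 3 days after Sunday is Wednesday.

Wednesday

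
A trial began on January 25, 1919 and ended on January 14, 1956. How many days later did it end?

From January 25, 1919 to January 25, 1955: 36 years, of which 9 contain a Feb 29 — 27×365 + 9×366 = 13149 days.
January 1955: 31 − 25 = 6 days remain.
Then 11 full months totalling 334 days.
January 1–14, 1956: 14 days.
Residual: 354 days.
Total: 13503 days.

13503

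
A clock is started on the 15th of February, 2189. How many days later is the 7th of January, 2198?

Day-of-year of February 15, 2189: 46.
Day-of-year of January 7, 2198: 7.
2189 has 365 days, so 365 − 46 = 319 days remain in 2189.
Full years 2190–2197: 6 common + 2 leap = 6×365 + 2×366 = 2922 days.
Total: 319 + 2922 + 7 = 3248 days.

3248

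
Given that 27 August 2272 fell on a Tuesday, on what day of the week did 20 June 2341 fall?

From August 27, 2272 to August 27, 2340: 68 years, of which 16 contain a Feb 29 — 52×365 + 16×366 = 24836 days.
(2300 is not a leap year (divisible by 100 but not 400).)
August 2340: 31 − 27 = 4 days remain.
Then 9 full months totalling 273 days.
June 1–20, 2341: 20 days.
Residual: 297 days.
Total: 25133 days.
25133 mod 7 = 3, so 3 days after Tuesday is Friday.

Friday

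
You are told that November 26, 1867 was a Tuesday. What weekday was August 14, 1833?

Wednesday

Count forward from the earlier date (August 14, 1833) to the later (November 26, 1867):
Day-of-year of August 14, 1833: 226.
Day-of-year of November 26, 1867: 330.
1833 has 365 days, so 365 − 226 = 139 days remain in 1833.
Full years 1834–1866: 25 common + 8 leap = 25×365 + 8×366 = 12053 days.
Total: 139 + 12053 + 330 = 12522 days.
12522 mod 7 = 6, so 6 days before Tuesday is Wednesday.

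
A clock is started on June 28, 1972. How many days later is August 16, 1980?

Day-of-year of June 28, 1972: 180.
Day-of-year of August 16, 1980: 229.
1972 has 366 days, so 366 − 180 = 186 days remain in 1972.
Full years 1973–1979: 6 common + 1 leap = 6×365 + 1×366 = 2556 days.
Total: 186 + 2556 + 229 = 2971 days.

2971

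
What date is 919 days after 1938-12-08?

1941-06-14

Count 919 days after December 8, 1938:
December 8, 1938 → December 8, 1939: 365 days.
December 8, 1939 → December 8, 1940: 366 days (1940 is a leap year).
December 1940: 31 − 8 = 23 days remain.
Then January (31), February 1941 (28), March (31), April (30), May (31): 31 + 28 + 31 + 30 + 31 = 151 days.
June 1–14, 1941: 14 days.
Residual: 188 days.
Total: 919 days.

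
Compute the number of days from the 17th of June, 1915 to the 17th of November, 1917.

June 17, 1915 → June 17, 1916: 366 days (1916 is a leap year).
June 17, 1916 → June 17, 1917: 365 days.
June 1917: 30 − 17 = 13 days remain.
Then July (31), August (31), September (30), October (31): 31 + 31 + 30 + 31 = 123 days.
November 1–17, 1917: 17 days.
Residual: 153 days.
Total: 884 days.

884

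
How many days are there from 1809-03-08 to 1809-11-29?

March 1809: 31 − 8 = 23 days remain.
Then April (30), May (31), June (30), July (31), August (31), September (30), October (31): 30 + 31 + 30 + 31 + 31 + 30 + 31 = 214 days.
November 1–29, 1809: 29 days.
Total: 23 + 214 + 29 = 266 days.

266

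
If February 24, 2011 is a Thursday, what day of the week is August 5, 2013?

February 2011: 28 − 24 = 4 days remain (2011 is not a leap year, so February has 28 days).
Then 29 full months totalling 884 days.
August 1–5, 2013: 5 days.
Total: 4 + 884 + 5 = 893 days.
893 mod 7 = 4, so 4 days after Thursday is Monday.

Monday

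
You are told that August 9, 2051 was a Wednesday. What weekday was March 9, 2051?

Thursday

Count forward from the earlier date (March 9, 2051) to the later (August 9, 2051):
March 2051: 31 − 9 = 22 days remain.
Then April (30), May (31), June (30), July (31): 30 + 31 + 30 + 31 = 122 days.
August 1–9, 2051: 9 days.
Total: 22 + 122 + 9 = 153 days.
153 mod 7 = 6, so 6 days before Wednesday is Thursday.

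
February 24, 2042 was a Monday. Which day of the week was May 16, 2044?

February 24, 2042 → February 24, 2043: 365 days.
February 24, 2043 → February 24, 2044: 365 days.
February 2044: 29 − 24 = 5 days remain (2044 is a leap year, so February has 29 days).
Then March (31), April (30): 31 + 30 = 61 days.
May 1–16, 2044: 16 days.
Residual: 82 days.
Total: 812 days.
812 is a multiple of 7, so May 16, 2044 falls on the same weekday: Monday.

Monday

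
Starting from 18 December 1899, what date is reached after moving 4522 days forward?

6 May 1912

Count 4522 days after December 18, 1899:
From December 18, 1899 to December 18, 1911: 12 years, of which 2 contain a Feb 29 — 10×365 + 2×366 = 4382 days.
(1900 is not a leap year (divisible by 100 but not 400).)
December 1911: 31 − 18 = 13 days remain.
Then January (31), February 1912 (29), March (31), April (30): 31 + 29 + 31 + 30 = 121 days.
May 1–6, 1912: 6 days.
Residual: 140 days.
Total: 4522 days.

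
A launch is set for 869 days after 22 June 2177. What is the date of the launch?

8 November 2179

Count 869 days after June 22, 2177:
June 22, 2177 → June 22, 2178: 365 days.
June 22, 2178 → June 22, 2179: 365 days.
June 2179: 30 − 22 = 8 days remain.
Then July (31), August (31), September (30), October (31): 31 + 31 + 30 + 31 = 123 days.
November 1–8, 2179: 8 days.
Residual: 139 days.
Total: 869 days.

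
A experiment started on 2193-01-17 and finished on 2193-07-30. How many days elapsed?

January 2193: 31 − 17 = 14 days remain.
Then February 2193 (28), March (31), April (30), May (31), June (30): 28 + 31 + 30 + 31 + 30 = 150 days.
July 1–30, 2193: 30 days.
Total: 14 + 150 + 30 = 194 days.

194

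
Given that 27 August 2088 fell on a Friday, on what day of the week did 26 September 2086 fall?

Count forward from the earlier date (September 26, 2086) to the later (August 27, 2088):
Day-of-year of September 26, 2086: 269.
Day-of-year of August 27, 2088: 240.
2086 has 365 days, so 365 − 269 = 96 days remain in 2086.
Full years: 2087: 365. Sum = 365.
Total: 96 + 365 + 240 = 701 days.
701 mod 7 = 1, so 1 day before Friday is Thursday.

Thursday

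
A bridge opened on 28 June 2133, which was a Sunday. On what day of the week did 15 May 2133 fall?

Count forward from the earlier date (May 15, 2133) to the later (June 28, 2133):
May 2133: 31 − 15 = 16 days remain.
June 1–28, 2133: 28 days.
Total: 16 + 28 = 44 days.
44 mod 7 = 2, so 2 days before Sunday is Friday.

Friday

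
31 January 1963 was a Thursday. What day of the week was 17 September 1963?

January 1963: 31 − 31 = 0 days remain.
Then February 1963 (28), March (31), April (30), May (31), June (30), July (31), August (31): 28 + 31 + 30 + 31 + 30 + 31 + 31 = 212 days.
September 1–17, 1963: 17 days.
Total: 0 + 212 + 17 = 229 days.
229 mod 7 = 5, so 5 days after Thursday is Tuesday.

Tuesday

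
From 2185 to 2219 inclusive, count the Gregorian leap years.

7

Years divisible by 4 in [2185, 2219]: 2188, 2192, 2196, 2200, 2204, 2208, 2212, 2216.
Of these, 2200 is divisible by 100 but not 400, so not leap.
Leap years: 8 − 1 = 7.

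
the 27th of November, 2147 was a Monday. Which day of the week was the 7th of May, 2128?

Count forward from the earlier date (May 7, 2128) to the later (November 27, 2147):
From May 7, 2128 to May 7, 2147: 19 years, of which 4 contain a Feb 29 — 15×365 + 4×366 = 6939 days.
May 2147: 31 − 7 = 24 days remain.
Then June (30), July (31), August (31), September (30), October (31): 30 + 31 + 31 + 30 + 31 = 153 days.
November 1–27, 2147: 27 days.
Residual: 204 days.
Total: 7143 days.
7143 mod 7 = 3, so 3 days before Monday is Friday.

Friday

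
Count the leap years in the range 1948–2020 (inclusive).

Years divisible by 4: 1948, 1952, …, 2020 — 19 in all.
2000 is divisible by 400, so still leap.
No century exceptions apply. Count: 19.

19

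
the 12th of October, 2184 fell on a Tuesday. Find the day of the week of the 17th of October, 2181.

Count forward from the earlier date (October 17, 2181) to the later (October 12, 2184):
October 17, 2181 → October 17, 2182: 365 days.
October 17, 2182 → October 17, 2183: 365 days.
October 2183: 31 − 17 = 14 days remain.
Then 11 full months totalling 335 days.
October 1–12, 2184: 12 days.
Residual: 361 days.
Total: 1091 days.
1091 mod 7 = 6, so 6 days before Tuesday is Wednesday.

Wednesday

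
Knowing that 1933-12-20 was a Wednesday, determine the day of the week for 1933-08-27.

Count forward from the earlier date (August 27, 1933) to the later (December 20, 1933):
August 1933: 31 − 27 = 4 days remain.
Then September (30), October (31), November (30): 30 + 31 + 30 = 91 days.
December 1–20, 1933: 20 days.
Total: 4 + 91 + 20 = 115 days.
115 mod 7 = 3, so 3 days before Wednesday is Sunday.

Sunday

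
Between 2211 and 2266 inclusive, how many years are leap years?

Years divisible by 4: 2212, 2216, …, 2264 — 14 in all.
No century exceptions apply. Count: 14.

14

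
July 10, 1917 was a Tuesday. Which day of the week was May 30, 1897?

Sunday

Count forward from the earlier date (May 30, 1897) to the later (July 10, 1917):
From May 30, 1897 to May 30, 1917: 20 years, of which 4 contain a Feb 29 — 16×365 + 4×366 = 7304 days.
(1900 is not a leap year (divisible by 100 but not 400).)
May 1917: 31 − 30 = 1 day remains.
Then June (30): 30 days.
July 1–10, 1917: 10 days.
Residual: 41 days.
Total: 7345 days.
7345 mod 7 = 2, so 2 days before Tuesday is Sunday.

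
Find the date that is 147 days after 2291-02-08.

2291-07-05

Count 147 days after February 8, 2291:
February 2291: 28 − 8 = 20 days remain (2291 is not a leap year, so February has 28 days).
Then March (31), April (30), May (31), June (30): 31 + 30 + 31 + 30 = 122 days.
July 1–5, 2291: 5 days.
Total: 20 + 122 + 5 = 147 days.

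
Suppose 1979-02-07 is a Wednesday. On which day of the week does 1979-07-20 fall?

Friday

February 1979: 28 − 7 = 21 days remain (1979 is not a leap year, so February has 28 days).
Then March (31), April (30), May (31), June (30): 31 + 30 + 31 + 30 = 122 days.
July 1–20, 1979: 20 days.
Total: 21 + 122 + 20 = 163 days.
163 mod 7 = 2, so 2 days after Wednesday is Friday.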